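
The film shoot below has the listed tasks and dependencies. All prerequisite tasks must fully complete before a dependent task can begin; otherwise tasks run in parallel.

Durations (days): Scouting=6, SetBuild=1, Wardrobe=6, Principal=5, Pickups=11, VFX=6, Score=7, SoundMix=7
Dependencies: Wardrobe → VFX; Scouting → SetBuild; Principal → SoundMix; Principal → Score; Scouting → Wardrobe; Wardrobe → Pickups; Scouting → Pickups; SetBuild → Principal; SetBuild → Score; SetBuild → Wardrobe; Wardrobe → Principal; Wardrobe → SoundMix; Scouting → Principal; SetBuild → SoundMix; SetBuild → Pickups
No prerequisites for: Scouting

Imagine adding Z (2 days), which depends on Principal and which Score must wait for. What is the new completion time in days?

27

Originally the job takes 25 days.
With Z inserted, Score now waits for max(Principal, SetBuild, Z).
New critical path: Scouting→SetBuild→Wardrobe→Principal→Z→Score = 6+1+6+5+2+7 = 27 ⇒ 27 days.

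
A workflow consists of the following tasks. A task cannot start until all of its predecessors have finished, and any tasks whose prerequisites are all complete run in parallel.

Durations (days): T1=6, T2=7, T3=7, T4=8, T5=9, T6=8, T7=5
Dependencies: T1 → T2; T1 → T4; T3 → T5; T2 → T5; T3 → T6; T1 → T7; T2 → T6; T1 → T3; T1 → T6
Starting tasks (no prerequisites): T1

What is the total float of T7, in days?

11

T1→T2→T5 = 6+7+9 = 22 sets the makespan at 22 days.
The longest chain containing T7 totals 11 days.
Float = 22 − 11 = 11.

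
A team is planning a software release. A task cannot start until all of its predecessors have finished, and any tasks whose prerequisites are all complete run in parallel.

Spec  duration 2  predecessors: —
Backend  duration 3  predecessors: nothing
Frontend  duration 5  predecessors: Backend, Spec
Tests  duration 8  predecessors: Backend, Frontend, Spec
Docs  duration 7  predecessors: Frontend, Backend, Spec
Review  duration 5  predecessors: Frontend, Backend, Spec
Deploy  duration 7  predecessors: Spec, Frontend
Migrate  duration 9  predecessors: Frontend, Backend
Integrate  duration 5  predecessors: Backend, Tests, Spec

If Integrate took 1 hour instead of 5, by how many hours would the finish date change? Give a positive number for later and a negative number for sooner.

-4

Critical path before the change: Backend→Frontend→Tests→Integrate = 3+5+8+5 = 21 giving 21 hours.
Since Integrate is critical, the -4 change carries straight to that chain (now 17 hours).
That remains the longest chain; total 17 hours.
Change in finish: 17 − 21 = -4 hours.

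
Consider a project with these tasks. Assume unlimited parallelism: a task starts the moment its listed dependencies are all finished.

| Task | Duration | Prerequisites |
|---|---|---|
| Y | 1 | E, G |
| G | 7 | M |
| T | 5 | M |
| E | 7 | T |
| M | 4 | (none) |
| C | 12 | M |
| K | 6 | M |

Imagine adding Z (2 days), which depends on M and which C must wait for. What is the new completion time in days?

Originally the plan takes 17 days.
With Z inserted, C now waits for max(M, Z).
New critical path: M→Z→C = 4+2+12 = 18 ⇒ 18 days.

18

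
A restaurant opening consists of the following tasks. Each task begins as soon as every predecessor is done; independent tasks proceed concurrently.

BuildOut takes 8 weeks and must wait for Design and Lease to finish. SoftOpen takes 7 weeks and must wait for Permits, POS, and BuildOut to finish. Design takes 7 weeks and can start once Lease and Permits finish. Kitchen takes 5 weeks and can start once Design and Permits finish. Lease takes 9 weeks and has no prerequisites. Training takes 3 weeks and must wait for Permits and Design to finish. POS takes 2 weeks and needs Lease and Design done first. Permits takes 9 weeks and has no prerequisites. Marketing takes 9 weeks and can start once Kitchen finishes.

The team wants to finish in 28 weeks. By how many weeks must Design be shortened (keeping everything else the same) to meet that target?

3

Current finish: 31 weeks; target: 28.
Design is on every critical path, so each week cut from Design cuts the finish by one (this holds down to a finish of 25).
Need 31 − 28 = 3 weeks off Design → Design becomes 4 weeks, finish becomes 28.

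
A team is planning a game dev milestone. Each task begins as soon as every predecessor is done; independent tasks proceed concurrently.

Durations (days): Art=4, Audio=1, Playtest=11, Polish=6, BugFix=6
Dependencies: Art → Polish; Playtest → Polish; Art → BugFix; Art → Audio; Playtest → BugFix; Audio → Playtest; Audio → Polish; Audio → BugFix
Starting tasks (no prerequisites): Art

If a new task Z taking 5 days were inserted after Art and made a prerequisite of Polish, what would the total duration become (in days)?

Originally the plan takes 22 days.
With Z inserted, Polish now waits for max(Audio, Playtest, Art, Z).
New critical path: Art→Audio→Playtest→Polish = 4+1+11+6 = 22 ⇒ 22 days.

22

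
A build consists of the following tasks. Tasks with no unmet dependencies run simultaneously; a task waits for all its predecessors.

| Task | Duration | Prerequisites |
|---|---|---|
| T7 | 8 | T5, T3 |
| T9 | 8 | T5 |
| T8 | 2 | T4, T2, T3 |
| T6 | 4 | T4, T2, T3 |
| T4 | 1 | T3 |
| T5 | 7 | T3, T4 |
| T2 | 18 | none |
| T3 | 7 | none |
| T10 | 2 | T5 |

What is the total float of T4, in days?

0

The longest chain is T3→T4→T5→T7 = 7+1+7+8 = 23; overall finish 23 days.
T4 finishes as early as 8 and must finish by 8.
Float = 23 − 23 = 0.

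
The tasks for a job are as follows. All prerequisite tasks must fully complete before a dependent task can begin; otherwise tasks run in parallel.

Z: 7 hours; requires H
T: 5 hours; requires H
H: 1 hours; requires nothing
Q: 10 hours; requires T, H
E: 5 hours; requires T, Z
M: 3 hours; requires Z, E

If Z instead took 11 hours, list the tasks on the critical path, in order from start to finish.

H, Z, E, M

Critical path before the change: H→Z→E→M = 1+7+5+3 = 16 giving 16 hours.
Z lies on that path, so at 11 hours the path becomes 20 hours.
The critical path is still H→Z→E→M; finish is now 20 hours.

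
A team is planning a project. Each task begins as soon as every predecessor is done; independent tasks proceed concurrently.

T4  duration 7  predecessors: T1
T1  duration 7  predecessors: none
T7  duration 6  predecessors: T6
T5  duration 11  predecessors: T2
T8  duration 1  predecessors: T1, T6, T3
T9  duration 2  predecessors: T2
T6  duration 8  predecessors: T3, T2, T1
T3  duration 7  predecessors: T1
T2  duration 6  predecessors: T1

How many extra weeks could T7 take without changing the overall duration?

The longest chain is T1→T3→T6→T7 = 7+7+8+6 = 28; overall finish 28 weeks.
The longest chain containing T7 totals 28 weeks.
Float = 28 − 28 = 0.

0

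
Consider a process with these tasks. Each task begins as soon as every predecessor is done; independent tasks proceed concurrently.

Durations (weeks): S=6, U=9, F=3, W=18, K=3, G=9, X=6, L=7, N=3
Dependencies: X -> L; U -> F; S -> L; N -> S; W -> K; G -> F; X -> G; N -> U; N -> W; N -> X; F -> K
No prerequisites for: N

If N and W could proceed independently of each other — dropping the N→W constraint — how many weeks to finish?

With the dependency in place, N→X→G→F→K = 3+6+9+3+3 = 24 sets the finish at 24 weeks.
Without N→W, W's earliest start moves from 3 to 0.
After: N→X→G→F→K = 3+6+9+3+3 = 24 → 24 weeks.

24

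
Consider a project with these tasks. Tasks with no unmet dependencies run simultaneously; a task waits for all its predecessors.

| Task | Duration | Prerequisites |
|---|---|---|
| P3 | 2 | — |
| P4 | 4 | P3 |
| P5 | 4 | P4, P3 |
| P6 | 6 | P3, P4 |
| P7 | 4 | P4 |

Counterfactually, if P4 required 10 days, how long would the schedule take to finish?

18

Actual critical path: P3→P4→P6 = 2+4+6 = 12 ⇒ 12 days.
P4 lies on that path, so at 10 days the path becomes 18 days.
No other chain overtakes it, so the finish is 18 days.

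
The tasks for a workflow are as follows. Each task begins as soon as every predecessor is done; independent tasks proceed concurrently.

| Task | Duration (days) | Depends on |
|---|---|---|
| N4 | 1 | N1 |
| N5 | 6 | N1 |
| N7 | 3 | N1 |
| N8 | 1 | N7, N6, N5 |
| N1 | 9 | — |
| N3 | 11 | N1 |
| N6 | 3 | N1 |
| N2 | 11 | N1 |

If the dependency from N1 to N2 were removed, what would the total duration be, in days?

With the dependency in place, N1→N2 = 9+11 = 20 sets the finish at 20 days.
Without N1→N2, N2's earliest start moves from 9 to 0.
New critical path: N1→N3 = 9+11 = 20 ⇒ 20 days.

20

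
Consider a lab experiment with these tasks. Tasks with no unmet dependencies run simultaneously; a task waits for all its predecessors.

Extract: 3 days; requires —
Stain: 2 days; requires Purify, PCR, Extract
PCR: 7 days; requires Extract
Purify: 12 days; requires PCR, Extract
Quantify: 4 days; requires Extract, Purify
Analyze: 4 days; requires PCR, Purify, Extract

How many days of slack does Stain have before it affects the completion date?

The longest chain is Extract→PCR→Purify→Analyze = 3+7+12+4 = 26; overall finish 26 days.
Longest path through Stain: 24 days (earliest finish 24, latest finish 26).
Float = 26 − 24 = 2.

2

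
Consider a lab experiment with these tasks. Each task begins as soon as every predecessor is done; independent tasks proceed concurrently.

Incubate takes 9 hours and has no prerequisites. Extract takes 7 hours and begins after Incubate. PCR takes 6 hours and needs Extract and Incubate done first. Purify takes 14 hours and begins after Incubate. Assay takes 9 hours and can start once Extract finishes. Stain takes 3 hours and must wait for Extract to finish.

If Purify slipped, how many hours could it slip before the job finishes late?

Incubate→Extract→Assay = 9+7+9 = 25 sets the makespan at 25 hours.
Longest path through Purify: 23 hours (earliest finish 23, latest finish 25).
So Purify can slip 25 − 23 = 2 hours.

2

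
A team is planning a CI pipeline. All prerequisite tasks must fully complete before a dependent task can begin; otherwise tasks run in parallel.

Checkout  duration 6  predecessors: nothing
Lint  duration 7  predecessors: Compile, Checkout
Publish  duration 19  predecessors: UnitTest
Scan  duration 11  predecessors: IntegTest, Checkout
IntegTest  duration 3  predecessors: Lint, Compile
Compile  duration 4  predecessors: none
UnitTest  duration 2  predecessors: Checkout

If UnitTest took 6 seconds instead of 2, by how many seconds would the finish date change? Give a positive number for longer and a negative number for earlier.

4

The binding path is Checkout→UnitTest→Publish = 6+2+19 = 27; finish at 27 seconds.
UnitTest is on the critical path; changing it to 6 makes that path 31 seconds.
That remains the longest chain; total 31 seconds.
Change in finish: 31 − 27 = +4 seconds.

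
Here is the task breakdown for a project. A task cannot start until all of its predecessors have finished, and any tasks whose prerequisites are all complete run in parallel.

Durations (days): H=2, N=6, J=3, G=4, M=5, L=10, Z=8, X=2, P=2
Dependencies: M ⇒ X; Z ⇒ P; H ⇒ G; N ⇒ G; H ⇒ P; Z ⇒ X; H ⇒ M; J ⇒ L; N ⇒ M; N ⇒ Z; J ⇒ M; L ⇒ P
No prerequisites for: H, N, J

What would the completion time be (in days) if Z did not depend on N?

With the dependency in place, N→Z→X = 6+8+2 = 16 sets the finish at 16 days.
Without N→Z, Z's earliest start moves from 6 to 0.
The longest chain is now J→L→P = 3+10+2 = 15, so the plan takes 15 days.

15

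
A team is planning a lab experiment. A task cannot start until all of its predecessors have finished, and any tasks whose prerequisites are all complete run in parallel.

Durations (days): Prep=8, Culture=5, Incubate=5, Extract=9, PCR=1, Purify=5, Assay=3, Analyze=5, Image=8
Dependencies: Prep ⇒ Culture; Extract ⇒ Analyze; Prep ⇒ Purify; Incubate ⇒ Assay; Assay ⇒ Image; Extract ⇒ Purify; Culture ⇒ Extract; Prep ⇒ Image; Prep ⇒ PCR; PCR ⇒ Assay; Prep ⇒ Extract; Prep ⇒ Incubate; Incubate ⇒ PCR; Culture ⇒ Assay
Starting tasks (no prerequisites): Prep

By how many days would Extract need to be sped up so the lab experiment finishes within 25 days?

Current finish: 27 days; target: 25.
Extract is on every critical path, so each day cut from Extract cuts the finish by one (this holds down to a finish of 25).
Need 27 − 25 = 2 days off Extract → Extract becomes 7 days, finish becomes 25.

2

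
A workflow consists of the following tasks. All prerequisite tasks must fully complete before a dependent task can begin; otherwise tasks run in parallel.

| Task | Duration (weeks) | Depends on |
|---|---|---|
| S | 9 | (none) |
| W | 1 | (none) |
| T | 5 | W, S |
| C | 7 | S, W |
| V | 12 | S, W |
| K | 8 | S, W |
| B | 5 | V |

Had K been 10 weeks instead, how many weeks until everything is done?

Critical path before the change: S→V→B = 9+12+5 = 26 giving 26 weeks.
K is off the critical path — its longest chain is 17 weeks, giving 9 of slack.
That remains the longest chain; total 26 weeks.

26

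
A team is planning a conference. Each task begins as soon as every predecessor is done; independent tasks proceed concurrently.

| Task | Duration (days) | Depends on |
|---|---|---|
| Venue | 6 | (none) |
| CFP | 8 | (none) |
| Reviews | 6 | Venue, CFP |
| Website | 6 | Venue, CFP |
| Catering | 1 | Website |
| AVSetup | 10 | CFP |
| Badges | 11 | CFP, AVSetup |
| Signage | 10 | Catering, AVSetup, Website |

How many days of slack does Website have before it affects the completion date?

CFP→AVSetup→Badges = 8+10+11 = 29 sets the makespan at 29 days.
Longest path through Website: 25 days (earliest finish 14, latest finish 18).
Slack of Website = 12 − 8 = 4 days.

4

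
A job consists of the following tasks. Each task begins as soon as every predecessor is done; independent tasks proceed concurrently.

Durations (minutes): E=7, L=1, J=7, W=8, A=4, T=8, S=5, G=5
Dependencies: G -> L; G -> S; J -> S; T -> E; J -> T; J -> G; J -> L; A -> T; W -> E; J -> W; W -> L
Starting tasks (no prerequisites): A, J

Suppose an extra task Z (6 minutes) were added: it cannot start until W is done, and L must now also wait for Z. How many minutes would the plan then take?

22

Originally the plan takes 22 minutes.
With Z inserted, L now waits for max(J, W, G, Z).
New critical path: J→T→E = 7+8+7 = 22 ⇒ 22 minutes.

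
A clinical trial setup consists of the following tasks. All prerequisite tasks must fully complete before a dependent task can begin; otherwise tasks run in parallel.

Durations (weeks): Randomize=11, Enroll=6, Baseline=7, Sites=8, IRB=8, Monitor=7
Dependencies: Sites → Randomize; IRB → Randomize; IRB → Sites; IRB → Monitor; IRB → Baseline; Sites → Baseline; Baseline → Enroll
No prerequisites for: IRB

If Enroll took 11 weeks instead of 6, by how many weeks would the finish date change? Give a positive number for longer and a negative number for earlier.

Critical path before the change: IRB→Sites→Baseline→Enroll = 8+8+7+6 = 29 giving 29 weeks.
Enroll lies on that path, so at 11 weeks the path becomes 34 weeks.
That remains the longest chain; total 34 weeks.
Change in finish: 34 − 29 = +5 weeks.

5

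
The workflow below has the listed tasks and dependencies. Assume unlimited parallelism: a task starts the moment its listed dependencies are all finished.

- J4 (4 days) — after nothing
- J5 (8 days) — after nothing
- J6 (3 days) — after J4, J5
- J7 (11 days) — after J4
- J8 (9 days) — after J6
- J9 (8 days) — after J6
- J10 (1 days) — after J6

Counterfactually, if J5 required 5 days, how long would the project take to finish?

17

Actual critical path: J5→J6→J8 = 8+3+9 = 20 ⇒ 20 days.
Since J5 is critical, the -3 change carries straight to that chain (now 17 days).
The critical path is still J5→J6→J8; finish is now 17 days.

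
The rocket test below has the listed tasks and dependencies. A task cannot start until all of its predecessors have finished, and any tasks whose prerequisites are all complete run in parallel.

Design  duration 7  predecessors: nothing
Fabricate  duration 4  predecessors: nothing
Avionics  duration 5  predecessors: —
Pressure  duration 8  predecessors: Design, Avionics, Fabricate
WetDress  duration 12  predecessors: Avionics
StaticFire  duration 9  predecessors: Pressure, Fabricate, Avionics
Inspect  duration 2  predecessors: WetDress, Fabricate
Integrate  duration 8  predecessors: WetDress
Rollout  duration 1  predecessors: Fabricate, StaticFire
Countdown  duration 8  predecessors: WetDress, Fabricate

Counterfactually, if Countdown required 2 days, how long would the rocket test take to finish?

The binding path is Avionics→WetDress→Countdown = 5+12+8 = 25; finish at 25 days.
Countdown is on the critical path; changing it to 2 makes that path 19 days.
The binding chain switches to Design→Pressure→StaticFire→Rollout = 7+8+9+1 = 25; finish 25 days.

25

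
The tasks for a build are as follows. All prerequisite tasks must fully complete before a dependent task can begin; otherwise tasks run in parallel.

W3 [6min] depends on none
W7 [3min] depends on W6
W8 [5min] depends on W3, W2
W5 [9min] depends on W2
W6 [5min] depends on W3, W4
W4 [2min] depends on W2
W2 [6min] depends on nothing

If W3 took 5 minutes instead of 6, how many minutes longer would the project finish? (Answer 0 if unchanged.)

0

As given, the longest chain is W2→W4→W6→W7 = 6+2+5+3 = 16, so the finish is 16 minutes.
W3 has 2 minutes of float (longest path through it is 14).
No other chain overtakes it, so the finish is 16 minutes.
Change in finish: 16 − 16 = +0 minutes.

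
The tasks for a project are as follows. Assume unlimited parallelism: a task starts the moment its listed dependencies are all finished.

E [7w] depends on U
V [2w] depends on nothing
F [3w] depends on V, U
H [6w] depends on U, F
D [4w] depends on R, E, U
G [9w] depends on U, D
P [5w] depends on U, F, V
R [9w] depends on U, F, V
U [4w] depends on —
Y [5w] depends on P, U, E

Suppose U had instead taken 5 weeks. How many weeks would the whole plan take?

30

Critical path before the change: U→F→R→D→G = 4+3+9+4+9 = 29 giving 29 weeks.
U lies on that path, so at 5 weeks the path becomes 30 weeks.
The critical path is still U→F→R→D→G; finish is now 30 weeks.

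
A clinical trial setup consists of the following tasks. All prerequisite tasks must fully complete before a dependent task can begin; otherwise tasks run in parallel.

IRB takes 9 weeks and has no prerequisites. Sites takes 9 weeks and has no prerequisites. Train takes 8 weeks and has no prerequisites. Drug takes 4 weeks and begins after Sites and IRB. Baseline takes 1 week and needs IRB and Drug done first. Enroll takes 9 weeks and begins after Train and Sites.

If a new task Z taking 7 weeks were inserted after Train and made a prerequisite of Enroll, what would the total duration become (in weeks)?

24

Originally the project takes 18 weeks.
With Z inserted, Enroll now waits for max(Train, Sites, Z).
New critical path: Train→Z→Enroll = 8+7+9 = 24 ⇒ 24 weeks.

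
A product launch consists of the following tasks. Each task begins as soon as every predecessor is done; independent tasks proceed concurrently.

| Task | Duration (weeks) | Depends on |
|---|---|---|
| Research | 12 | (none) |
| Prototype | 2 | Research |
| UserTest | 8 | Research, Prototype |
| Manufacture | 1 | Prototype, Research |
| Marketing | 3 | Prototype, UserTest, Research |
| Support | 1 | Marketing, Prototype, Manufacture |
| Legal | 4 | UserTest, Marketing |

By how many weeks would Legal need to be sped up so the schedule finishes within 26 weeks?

Current finish: 29 weeks; target: 26.
Legal is on every critical path, so each week cut from Legal cuts the finish by one (this holds down to a finish of 26).
Need 29 − 26 = 3 weeks off Legal → Legal becomes 1 week, finish becomes 26.

3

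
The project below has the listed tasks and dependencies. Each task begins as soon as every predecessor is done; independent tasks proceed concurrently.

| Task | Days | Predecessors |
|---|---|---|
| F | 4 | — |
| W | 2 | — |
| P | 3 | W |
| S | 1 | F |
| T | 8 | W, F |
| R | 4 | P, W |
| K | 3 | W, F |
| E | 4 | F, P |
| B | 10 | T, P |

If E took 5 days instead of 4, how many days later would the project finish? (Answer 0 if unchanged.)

0

Critical path before the change: F→T→B = 4+8+10 = 22 giving 22 days.
The longest path through E is only 9 days, so E has float 13.
That remains the longest chain; total 22 days.
Change in finish: 22 − 22 = +0 days.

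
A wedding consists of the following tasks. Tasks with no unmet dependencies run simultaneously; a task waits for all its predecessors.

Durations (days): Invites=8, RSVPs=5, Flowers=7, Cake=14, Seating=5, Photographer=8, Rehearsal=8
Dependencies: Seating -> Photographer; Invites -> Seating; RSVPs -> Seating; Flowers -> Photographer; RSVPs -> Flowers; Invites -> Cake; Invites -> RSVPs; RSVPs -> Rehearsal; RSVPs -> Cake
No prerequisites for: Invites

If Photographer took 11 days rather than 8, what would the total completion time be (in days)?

31

Critical path before the change: Invites→RSVPs→Flowers→Photographer = 8+5+7+8 = 28 giving 28 days.
Since Photographer is critical, the +3 change carries straight to that chain (now 31 days).
That remains the longest chain; total 31 days.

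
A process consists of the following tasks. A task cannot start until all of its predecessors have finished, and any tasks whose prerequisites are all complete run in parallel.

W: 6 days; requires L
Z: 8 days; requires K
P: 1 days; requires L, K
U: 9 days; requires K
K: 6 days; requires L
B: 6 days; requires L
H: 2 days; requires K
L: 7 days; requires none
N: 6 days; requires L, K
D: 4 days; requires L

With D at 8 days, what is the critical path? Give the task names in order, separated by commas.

L, K, U

As given, the longest chain is L→K→U = 7+6+9 = 22, so the finish is 22 days.
The longest path through D is only 11 days, so D has float 11.
The critical path is still L→K→U; finish is now 22 days.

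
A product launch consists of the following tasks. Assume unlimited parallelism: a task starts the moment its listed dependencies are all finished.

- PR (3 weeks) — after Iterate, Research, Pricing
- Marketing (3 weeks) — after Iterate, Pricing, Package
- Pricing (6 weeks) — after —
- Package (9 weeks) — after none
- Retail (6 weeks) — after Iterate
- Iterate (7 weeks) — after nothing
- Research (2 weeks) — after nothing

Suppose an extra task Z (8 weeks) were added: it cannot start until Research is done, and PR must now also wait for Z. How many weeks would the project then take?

Originally the project takes 13 weeks.
With Z inserted, PR now waits for max(Iterate, Research, Pricing, Z).
New critical path: Research→Z→PR = 2+8+3 = 13 ⇒ 13 weeks.

13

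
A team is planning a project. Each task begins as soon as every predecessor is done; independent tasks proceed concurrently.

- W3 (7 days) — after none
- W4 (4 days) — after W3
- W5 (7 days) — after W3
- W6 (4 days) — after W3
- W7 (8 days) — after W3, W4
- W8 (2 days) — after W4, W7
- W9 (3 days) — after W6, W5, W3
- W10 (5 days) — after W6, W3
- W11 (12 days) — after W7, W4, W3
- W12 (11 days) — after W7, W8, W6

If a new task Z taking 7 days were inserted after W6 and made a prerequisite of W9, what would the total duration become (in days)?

32

Originally the job takes 32 days.
With Z inserted, W9 now waits for max(W6, W5, W3, Z).
New critical path: W3→W4→W7→W8→W12 = 7+4+8+2+11 = 32 ⇒ 32 days.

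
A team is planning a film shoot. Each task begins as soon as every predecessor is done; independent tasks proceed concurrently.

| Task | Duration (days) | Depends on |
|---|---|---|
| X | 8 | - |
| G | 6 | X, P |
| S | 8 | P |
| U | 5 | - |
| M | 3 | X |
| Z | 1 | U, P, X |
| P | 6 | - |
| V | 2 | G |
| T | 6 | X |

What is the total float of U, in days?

Critical path: X→G→V = 8+6+2 = 16, so the finish is 16 days.
The longest chain containing U totals 6 days.
Slack of U = 10 − 0 = 10 days.

10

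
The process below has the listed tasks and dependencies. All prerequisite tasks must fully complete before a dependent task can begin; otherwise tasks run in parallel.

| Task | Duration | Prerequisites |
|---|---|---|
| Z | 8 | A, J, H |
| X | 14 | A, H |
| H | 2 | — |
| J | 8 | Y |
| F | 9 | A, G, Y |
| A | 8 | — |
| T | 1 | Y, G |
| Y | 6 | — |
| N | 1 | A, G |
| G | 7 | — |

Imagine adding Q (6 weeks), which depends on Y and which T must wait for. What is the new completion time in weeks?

Originally the plan takes 22 weeks.
With Q inserted, T now waits for max(Y, G, Q).
New critical path: Y→J→Z = 6+8+8 = 22 ⇒ 22 weeks.

22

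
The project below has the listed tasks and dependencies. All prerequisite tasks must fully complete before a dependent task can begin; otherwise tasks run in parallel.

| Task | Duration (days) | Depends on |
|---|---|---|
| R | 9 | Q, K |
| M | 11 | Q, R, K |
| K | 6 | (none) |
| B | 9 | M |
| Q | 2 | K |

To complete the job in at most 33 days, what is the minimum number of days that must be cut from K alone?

4

Current finish: 37 days; target: 33.
K is on every critical path, so each day cut from K cuts the finish by one (this holds down to a finish of 32).
Need 37 − 33 = 4 days off K → K becomes 2 days, finish becomes 33.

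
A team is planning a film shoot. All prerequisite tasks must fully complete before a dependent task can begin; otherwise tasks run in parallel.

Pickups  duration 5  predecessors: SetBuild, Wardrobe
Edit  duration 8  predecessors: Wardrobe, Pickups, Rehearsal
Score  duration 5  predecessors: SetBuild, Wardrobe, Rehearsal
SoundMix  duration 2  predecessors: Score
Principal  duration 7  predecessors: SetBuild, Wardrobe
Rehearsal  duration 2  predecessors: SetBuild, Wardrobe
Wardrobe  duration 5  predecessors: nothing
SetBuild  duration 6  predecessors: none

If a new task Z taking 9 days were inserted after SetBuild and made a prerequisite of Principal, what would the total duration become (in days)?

22

Originally the plan takes 19 days.
With Z inserted, Principal now waits for max(SetBuild, Wardrobe, Z).
New critical path: SetBuild→Z→Principal = 6+9+7 = 22 ⇒ 22 days.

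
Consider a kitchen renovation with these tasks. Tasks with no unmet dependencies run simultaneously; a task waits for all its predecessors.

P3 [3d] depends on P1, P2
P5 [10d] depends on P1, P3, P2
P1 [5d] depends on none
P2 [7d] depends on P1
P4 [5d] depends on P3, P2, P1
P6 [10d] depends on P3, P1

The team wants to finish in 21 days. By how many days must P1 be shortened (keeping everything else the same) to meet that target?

4

Current finish: 25 days; target: 21.
P1 is on every critical path, so each day cut from P1 cuts the finish by one (this holds down to a finish of 21).
Need 25 − 21 = 4 days off P1 → P1 becomes 1 day, finish becomes 21.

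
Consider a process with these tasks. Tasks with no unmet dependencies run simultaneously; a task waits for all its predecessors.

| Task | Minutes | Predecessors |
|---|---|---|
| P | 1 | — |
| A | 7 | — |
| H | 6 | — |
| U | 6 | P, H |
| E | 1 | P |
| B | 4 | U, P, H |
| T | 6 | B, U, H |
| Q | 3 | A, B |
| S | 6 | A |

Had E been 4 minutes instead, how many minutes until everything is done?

22

The binding path is H→U→B→T = 6+6+4+6 = 22; finish at 22 minutes.
E is off the critical path — its longest chain is 2 minutes, giving 20 of slack.
No other chain overtakes it, so the finish is 22 minutes.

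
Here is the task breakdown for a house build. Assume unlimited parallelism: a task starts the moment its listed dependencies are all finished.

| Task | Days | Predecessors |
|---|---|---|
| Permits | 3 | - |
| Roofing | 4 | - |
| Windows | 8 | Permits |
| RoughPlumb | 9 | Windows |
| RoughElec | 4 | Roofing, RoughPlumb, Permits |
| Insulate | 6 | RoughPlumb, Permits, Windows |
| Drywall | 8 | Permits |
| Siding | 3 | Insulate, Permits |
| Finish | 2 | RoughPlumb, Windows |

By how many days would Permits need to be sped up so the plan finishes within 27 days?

2

Current finish: 29 days; target: 27.
Permits is on every critical path, so each day cut from Permits cuts the finish by one (this holds down to a finish of 27).
Need 29 − 27 = 2 days off Permits → Permits becomes 1 day, finish becomes 27.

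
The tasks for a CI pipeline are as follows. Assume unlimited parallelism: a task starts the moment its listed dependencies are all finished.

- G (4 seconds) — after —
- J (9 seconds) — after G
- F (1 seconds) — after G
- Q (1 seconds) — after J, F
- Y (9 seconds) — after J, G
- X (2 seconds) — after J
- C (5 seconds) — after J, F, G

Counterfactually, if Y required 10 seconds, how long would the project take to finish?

23

As given, the longest chain is G→J→Y = 4+9+9 = 22, so the finish is 22 seconds.
Since Y is critical, the +1 change carries straight to that chain (now 23 seconds).
That remains the longest chain; total 23 seconds.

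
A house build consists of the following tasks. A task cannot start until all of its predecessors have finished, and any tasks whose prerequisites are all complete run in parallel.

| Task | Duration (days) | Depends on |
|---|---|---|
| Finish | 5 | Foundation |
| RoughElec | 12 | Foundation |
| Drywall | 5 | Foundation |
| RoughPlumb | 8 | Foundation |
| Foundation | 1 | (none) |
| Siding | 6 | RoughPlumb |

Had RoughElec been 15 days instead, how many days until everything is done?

The binding path is Foundation→RoughPlumb→Siding = 1+8+6 = 15; finish at 15 days.
RoughElec is off the critical path — its longest chain is 13 days, giving 2 of slack.
Now Foundation→RoughElec = 1+15 = 16 is longest, so the finish becomes 16 days.

16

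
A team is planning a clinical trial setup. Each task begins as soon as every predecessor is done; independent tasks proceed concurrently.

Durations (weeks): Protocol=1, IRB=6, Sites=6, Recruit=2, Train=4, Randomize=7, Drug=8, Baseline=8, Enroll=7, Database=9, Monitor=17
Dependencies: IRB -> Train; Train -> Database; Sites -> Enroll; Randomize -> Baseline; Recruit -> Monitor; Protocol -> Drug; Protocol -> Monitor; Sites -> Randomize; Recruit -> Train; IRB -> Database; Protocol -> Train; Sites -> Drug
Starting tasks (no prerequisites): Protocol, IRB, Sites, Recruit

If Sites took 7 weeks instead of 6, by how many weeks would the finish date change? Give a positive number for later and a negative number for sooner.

As given, the longest chain is Sites→Randomize→Baseline = 6+7+8 = 21, so the finish is 21 weeks.
Sites is on the critical path; changing it to 7 makes that path 22 weeks.
That remains the longest chain; total 22 weeks.
Change in finish: 22 − 21 = +1 weeks.

1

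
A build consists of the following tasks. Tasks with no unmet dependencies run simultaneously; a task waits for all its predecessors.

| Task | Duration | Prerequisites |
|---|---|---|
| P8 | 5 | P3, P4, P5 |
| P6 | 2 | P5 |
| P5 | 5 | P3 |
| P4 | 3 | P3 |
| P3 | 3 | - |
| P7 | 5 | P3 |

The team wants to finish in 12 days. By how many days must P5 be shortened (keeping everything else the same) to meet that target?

Current finish: 13 days; target: 12.
P5 is on every critical path, so each day cut from P5 cuts the finish by one (this holds down to a finish of 11).
Need 13 − 12 = 1 day off P5 → P5 becomes 4 days, finish becomes 12.

1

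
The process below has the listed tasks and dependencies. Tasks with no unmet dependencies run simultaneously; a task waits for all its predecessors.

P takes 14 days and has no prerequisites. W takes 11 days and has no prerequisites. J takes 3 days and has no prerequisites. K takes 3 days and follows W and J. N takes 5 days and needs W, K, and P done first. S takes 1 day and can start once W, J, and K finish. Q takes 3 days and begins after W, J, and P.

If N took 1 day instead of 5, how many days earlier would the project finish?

2

Critical path before the change: P→N = 14+5 = 19 giving 19 days.
N is on the critical path; changing it to 1 makes that path 15 days.
The binding chain switches to P→Q = 14+3 = 17; finish 17 days.
Change in finish: 17 − 19 = -2 days.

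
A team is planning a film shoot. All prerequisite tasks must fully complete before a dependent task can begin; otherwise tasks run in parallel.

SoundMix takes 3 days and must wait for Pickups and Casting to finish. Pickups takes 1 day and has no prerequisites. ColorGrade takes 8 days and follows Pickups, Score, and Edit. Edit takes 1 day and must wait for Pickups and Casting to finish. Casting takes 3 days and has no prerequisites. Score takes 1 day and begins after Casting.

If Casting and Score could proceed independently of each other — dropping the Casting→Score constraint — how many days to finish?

Original critical path: Casting→Edit→ColorGrade = 3+1+8 = 12 ⇒ 12 days.
Without Casting→Score, Score's earliest start moves from 3 to 0.
The longest chain is now Casting→Edit→ColorGrade = 3+1+8 = 12, so the film shoot takes 12 days.

12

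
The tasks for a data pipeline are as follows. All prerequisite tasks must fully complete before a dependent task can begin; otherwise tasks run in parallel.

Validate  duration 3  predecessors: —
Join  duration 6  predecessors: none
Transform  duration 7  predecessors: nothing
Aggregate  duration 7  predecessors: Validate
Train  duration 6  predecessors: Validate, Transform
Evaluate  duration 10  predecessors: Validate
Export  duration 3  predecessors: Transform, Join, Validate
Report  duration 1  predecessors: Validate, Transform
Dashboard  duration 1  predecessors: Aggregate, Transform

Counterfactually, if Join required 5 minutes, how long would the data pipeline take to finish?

13

As given, the longest chain is Validate→Evaluate = 3+10 = 13, so the finish is 13 minutes.
The longest path through Join is only 9 minutes, so Join has float 4.
No other chain overtakes it, so the finish is 13 minutes.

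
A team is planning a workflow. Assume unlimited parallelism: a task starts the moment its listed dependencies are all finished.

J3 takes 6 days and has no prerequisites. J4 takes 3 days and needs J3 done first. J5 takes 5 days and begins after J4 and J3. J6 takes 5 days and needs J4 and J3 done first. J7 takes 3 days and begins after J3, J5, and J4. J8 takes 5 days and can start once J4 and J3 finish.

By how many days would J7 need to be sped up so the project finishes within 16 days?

Current finish: 17 days; target: 16.
J7 is on every critical path, so each day cut from J7 cuts the finish by one (this holds down to a finish of 15).
Need 17 − 16 = 1 day off J7 → J7 becomes 2 days, finish becomes 16.

1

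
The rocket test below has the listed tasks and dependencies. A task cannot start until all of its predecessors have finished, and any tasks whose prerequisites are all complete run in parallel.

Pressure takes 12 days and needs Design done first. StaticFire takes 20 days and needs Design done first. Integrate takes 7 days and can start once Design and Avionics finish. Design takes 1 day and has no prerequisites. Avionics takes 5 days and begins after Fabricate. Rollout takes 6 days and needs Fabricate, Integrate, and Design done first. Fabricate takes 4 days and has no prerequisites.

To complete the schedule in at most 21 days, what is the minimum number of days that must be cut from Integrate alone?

1

Current finish: 22 days; target: 21.
Integrate is on every critical path, so each day cut from Integrate cuts the finish by one (this holds down to a finish of 21).
Need 22 − 21 = 1 day off Integrate → Integrate becomes 6 days, finish becomes 21.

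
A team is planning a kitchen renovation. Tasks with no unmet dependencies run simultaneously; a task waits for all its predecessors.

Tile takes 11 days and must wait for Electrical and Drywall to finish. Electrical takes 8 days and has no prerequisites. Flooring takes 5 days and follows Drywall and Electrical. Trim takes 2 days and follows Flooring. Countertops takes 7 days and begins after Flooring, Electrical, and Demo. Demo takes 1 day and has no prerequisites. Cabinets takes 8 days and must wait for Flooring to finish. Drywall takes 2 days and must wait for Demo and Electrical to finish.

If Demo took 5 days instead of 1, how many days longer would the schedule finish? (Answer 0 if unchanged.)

Critical path before the change: Electrical→Drywall→Flooring→Cabinets = 8+2+5+8 = 23 giving 23 days.
The longest path through Demo is only 16 days, so Demo has float 7.
No other chain overtakes it, so the finish is 23 days.
Change in finish: 23 − 23 = +0 days.

0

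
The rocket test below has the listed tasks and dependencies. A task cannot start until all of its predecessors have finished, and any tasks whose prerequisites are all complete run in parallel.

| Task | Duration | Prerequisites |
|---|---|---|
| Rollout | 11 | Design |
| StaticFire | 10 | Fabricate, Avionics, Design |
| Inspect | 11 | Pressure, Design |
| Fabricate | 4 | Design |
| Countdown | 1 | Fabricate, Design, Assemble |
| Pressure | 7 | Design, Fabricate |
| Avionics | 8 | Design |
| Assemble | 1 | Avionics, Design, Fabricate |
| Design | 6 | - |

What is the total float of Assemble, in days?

The longest chain is Design→Fabricate→Pressure→Inspect = 6+4+7+11 = 28; overall finish 28 days.
The longest chain containing Assemble totals 16 days.
Slack of Assemble = 26 − 14 = 12 days.

12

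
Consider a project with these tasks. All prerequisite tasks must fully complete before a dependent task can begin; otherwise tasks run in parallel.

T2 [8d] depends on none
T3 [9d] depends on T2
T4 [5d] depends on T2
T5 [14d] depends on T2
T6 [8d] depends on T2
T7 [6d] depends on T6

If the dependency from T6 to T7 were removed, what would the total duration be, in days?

22

Original critical path: T2→T5 = 8+14 = 22 ⇒ 22 days.
Without T6→T7, T7's earliest start moves from 16 to 0.
New critical path: T2→T5 = 8+14 = 22 ⇒ 22 days.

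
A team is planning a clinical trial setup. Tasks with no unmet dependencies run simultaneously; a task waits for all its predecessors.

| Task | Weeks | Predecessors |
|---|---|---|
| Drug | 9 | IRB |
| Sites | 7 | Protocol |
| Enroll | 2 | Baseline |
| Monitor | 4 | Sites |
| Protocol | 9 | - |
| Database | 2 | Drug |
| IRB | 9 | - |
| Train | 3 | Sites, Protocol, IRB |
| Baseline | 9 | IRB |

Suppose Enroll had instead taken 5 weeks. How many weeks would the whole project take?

Critical path before the change: IRB→Baseline→Enroll = 9+9+2 = 20 giving 20 weeks.
Enroll is on the critical path; changing it to 5 makes that path 23 weeks.
The critical path is still IRB→Baseline→Enroll; finish is now 23 weeks.

23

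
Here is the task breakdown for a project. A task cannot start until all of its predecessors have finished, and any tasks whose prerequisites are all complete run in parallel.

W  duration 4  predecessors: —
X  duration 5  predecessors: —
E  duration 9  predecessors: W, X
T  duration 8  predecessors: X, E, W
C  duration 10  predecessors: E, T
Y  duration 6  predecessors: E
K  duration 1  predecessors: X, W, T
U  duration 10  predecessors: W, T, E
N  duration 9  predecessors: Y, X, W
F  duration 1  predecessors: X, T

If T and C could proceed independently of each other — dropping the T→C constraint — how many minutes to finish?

32

Original critical path: X→E→T→C = 5+9+8+10 = 32 ⇒ 32 minutes.
Without T→C, C's earliest start moves from 22 to 14.
After: X→E→T→U = 5+9+8+10 = 32 → 32 minutes.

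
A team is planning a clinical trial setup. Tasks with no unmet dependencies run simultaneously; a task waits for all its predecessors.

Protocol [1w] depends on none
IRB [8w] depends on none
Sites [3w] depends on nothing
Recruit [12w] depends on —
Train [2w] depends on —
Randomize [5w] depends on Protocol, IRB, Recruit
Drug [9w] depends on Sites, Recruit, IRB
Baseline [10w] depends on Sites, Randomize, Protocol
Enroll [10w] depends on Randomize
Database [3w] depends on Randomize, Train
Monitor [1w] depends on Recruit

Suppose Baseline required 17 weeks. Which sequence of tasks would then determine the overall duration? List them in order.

Recruit, Randomize, Baseline

Baseline: Recruit→Randomize→Baseline = 12+5+10 = 27 → 27 weeks.
Since Baseline is critical, the +7 change carries straight to that chain (now 34 weeks).
The critical path is still Recruit→Randomize→Baseline; finish is now 34 weeks.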